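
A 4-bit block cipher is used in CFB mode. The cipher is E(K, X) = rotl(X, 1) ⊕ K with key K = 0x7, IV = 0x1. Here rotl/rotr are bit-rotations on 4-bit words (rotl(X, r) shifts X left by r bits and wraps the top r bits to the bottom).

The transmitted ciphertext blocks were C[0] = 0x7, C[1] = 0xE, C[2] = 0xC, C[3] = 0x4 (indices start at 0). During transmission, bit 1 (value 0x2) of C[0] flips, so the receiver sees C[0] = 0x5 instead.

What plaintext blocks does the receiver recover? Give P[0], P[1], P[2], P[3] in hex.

CFB decryption: P_i = C_i ⊕ E(K, C_{i−1}), with C_{−1} = IV.
Only C[0] changed, to 0x5. In CFB, a change in C_i flips the same bit in P_i and garbles P_{i+1}. Decrypting the received ciphertext:
P[0]: E(K, 0x1) = 0x5; 0x5 ⊕ 0x5 = 0x0.
P[1]: E(K, 0x5) = 0xD; 0xE ⊕ 0xD = 0x3.
P[2]: E(K, 0xE) = 0xA; 0xC ⊕ 0xA = 0x6.
P[3]: E(K, 0xC) = 0xE; 0x4 ⊕ 0xE = 0xA.
Blocks that differ from the original plaintext: P[0], P[1].

P[0] = 0x0, P[1] = 0x3, P[2] = 0x6, P[3] = 0xA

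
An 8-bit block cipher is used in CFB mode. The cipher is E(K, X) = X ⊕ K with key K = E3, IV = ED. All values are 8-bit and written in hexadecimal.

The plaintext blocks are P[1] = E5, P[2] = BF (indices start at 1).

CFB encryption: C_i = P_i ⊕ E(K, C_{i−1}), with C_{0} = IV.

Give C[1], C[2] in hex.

C[1]: E(K, ED) = 0E; E5 ⊕ 0E = EB.
C[2]: E(K, EB) = 08; BF ⊕ 08 = B7.

C[1] = EB, C[2] = B7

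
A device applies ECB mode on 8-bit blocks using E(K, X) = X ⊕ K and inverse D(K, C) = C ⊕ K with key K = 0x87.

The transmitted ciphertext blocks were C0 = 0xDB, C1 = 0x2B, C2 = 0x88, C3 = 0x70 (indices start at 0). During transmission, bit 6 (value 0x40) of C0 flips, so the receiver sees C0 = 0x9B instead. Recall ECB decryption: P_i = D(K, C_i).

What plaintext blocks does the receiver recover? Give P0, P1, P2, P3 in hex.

Only C0 changed, to 0x9B. In ECB, a change in C_i affects only P_i. Decrypting the received ciphertext:
P0: D(K, 0x9B) = 0x1C.
P1: D(K, 0x2B) = 0xAC.
P2: D(K, 0x88) = 0x0F.
P3: D(K, 0x70) = 0xF7.
Blocks that differ from the original plaintext: P0.

P0 = 0x1C, P1 = 0xAC, P2 = 0x0F, P3 = 0xF7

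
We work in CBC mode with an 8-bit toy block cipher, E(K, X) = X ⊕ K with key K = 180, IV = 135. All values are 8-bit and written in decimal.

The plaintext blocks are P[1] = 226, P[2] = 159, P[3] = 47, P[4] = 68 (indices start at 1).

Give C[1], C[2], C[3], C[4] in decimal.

CBC encryption: C_i = E(K, P_i ⊕ C_{i−1}), with C_{0} = IV.
C[1]: P[1] ⊕ 135 = 101; E(K, 101) = 209.
C[2]: P[2] ⊕ 209 = 78; E(K, 78) = 250.
C[3]: P[3] ⊕ 250 = 213; E(K, 213) = 97.
C[4]: P[4] ⊕ 97 = 37; E(K, 37) = 145.

C[1] = 209, C[2] = 250, C[3] = 97, C[4] = 145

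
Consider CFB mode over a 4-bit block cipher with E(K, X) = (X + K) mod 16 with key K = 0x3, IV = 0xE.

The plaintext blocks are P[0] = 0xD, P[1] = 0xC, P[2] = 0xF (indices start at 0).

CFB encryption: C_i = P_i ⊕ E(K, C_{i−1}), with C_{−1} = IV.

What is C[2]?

C[2] = 0x9

C[0]: E(K, 0xE) = 0x1; 0xD ⊕ 0x1 = 0xC.
C[1]: E(K, 0xC) = 0xF; 0xC ⊕ 0xF = 0x3.
C[2]: E(K, 0x3) = 0x6; 0xF ⊕ 0x6 = 0x9.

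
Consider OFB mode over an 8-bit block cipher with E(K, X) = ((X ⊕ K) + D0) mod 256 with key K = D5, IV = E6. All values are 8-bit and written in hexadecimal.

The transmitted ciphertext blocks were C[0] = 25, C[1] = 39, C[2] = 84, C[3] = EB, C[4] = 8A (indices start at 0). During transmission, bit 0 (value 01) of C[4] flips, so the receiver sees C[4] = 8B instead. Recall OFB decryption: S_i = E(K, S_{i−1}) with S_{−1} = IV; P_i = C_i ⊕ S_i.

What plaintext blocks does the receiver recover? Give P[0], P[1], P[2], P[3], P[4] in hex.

P[0] = 26, P[1] = 9F, P[2] = C7, P[3] = 8D, P[4] = 08

Only C[4] changed, to 8B. In OFB, a change in C_i flips the same bit in P_i only; the keystream is unaffected. Decrypting the received ciphertext:
P[0]: S = E(K, E6) = 03; 25 ⊕ 03 = 26.
P[1]: S = E(K, 03) = A6; 39 ⊕ A6 = 9F.
P[2]: S = E(K, A6) = 43; 84 ⊕ 43 = C7.
P[3]: S = E(K, 43) = 66; EB ⊕ 66 = 8D.
P[4]: S = E(K, 66) = 83; 8B ⊕ 83 = 08.
Blocks that differ from the original plaintext: P[4].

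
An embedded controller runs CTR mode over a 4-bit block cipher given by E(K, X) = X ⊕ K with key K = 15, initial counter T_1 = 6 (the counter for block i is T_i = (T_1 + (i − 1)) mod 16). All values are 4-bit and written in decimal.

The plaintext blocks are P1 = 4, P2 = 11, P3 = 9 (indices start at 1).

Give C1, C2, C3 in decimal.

CTR encryption: S_i = E(K, T_i) where T_i is the counter for block i; C_i = P_i ⊕ S_i.
C1: T = 6, S = E(K, T) = 9; 4 ⊕ 9 = 13.
C2: T = 7, S = E(K, T) = 8; 11 ⊕ 8 = 3.
C3: T = 8, S = E(K, T) = 7; 9 ⊕ 7 = 14.

C1 = 13, C2 = 3, C3 = 14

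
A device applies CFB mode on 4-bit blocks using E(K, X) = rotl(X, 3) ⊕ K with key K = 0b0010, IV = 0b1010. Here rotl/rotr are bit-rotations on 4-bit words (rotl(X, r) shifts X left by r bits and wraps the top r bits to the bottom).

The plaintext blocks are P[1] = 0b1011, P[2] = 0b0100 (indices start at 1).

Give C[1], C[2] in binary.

CFB encryption: C_i = P_i ⊕ E(K, C_{i−1}), with C_{0} = IV.
C[1]: E(K, 0b1010) = 0b0111; 0b1011 ⊕ 0b0111 = 0b1100.
C[2]: E(K, 0b1100) = 0b0100; 0b0100 ⊕ 0b0100 = 0b0000.

C[1] = 0b1100, C[2] = 0b0000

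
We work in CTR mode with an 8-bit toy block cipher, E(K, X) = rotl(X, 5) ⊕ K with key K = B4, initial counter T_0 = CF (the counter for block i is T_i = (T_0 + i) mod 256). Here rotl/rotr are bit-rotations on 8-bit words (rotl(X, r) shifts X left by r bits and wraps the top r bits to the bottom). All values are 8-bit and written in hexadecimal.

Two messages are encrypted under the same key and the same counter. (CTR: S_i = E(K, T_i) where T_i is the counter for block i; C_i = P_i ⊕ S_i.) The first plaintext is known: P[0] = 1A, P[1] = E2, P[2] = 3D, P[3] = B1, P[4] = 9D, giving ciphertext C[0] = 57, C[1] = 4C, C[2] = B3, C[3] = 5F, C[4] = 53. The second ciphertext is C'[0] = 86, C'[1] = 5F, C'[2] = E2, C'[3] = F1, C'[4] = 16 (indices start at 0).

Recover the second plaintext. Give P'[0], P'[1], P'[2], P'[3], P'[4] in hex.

P'[0] = CB, P'[1] = F1, P'[2] = 6C, P'[3] = 1F, P'[4] = D8

In CTR with a reused counter, both messages share the same keystream S_i, so C_i ⊕ C'_i = P_i ⊕ P'_i and thus P'_i = P_i ⊕ C_i ⊕ C'_i.
P'[0]: 1A ⊕ 57 ⊕ 86 = CB.
P'[1]: E2 ⊕ 4C ⊕ 5F = F1.
P'[2]: 3D ⊕ B3 ⊕ E2 = 6C.
P'[3]: B1 ⊕ 5F ⊕ F1 = 1F.
P'[4]: 9D ⊕ 53 ⊕ 16 = D8.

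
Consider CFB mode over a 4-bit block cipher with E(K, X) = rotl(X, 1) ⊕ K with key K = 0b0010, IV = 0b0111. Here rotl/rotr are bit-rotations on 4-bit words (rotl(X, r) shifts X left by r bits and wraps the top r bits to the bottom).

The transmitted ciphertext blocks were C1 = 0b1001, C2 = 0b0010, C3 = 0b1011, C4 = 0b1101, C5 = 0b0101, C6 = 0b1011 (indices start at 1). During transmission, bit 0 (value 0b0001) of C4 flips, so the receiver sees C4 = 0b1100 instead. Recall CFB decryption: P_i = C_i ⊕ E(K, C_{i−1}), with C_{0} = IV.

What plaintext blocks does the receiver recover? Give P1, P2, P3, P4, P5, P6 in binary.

P1 = 0b0101, P2 = 0b0011, P3 = 0b1101, P4 = 0b1001, P5 = 0b1110, P6 = 0b0011

Only C4 changed, to 0b1100. In CFB, a change in C_i flips the same bit in P_i and garbles P_{i+1}. Decrypting the received ciphertext:
P1: E(K, 0b0111) = 0b1100; 0b1001 ⊕ 0b1100 = 0b0101.
P2: E(K, 0b1001) = 0b0001; 0b0010 ⊕ 0b0001 = 0b0011.
P3: E(K, 0b0010) = 0b0110; 0b1011 ⊕ 0b0110 = 0b1101.
P4: E(K, 0b1011) = 0b0101; 0b1100 ⊕ 0b0101 = 0b1001.
P5: E(K, 0b1100) = 0b1011; 0b0101 ⊕ 0b1011 = 0b1110.
P6: E(K, 0b0101) = 0b1000; 0b1011 ⊕ 0b1000 = 0b0011.
Blocks that differ from the original plaintext: P4, P5.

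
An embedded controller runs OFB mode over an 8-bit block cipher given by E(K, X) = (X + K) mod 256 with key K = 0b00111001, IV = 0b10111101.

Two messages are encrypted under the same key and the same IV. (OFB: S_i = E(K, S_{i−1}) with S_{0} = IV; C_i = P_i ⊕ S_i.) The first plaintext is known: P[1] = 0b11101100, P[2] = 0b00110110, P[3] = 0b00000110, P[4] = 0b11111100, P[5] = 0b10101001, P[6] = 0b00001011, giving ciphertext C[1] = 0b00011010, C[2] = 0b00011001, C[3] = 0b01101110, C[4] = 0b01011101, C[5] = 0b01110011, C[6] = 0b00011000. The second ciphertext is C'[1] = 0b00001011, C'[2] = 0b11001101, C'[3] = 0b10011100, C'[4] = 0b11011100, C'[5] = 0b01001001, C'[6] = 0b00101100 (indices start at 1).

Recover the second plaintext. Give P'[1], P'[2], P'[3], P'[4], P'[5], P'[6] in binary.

P'[1] = 0b11111101, P'[2] = 0b11100010, P'[3] = 0b11110100, P'[4] = 0b01111101, P'[5] = 0b10010011, P'[6] = 0b00111111

In OFB with a reused IV, both messages share the same keystream S_i, so C_i ⊕ C'_i = P_i ⊕ P'_i and thus P'_i = P_i ⊕ C_i ⊕ C'_i.
P'[1]: 0b11101100 ⊕ 0b00011010 ⊕ 0b00001011 = 0b11111101.
P'[2]: 0b00110110 ⊕ 0b00011001 ⊕ 0b11001101 = 0b11100010.
P'[3]: 0b00000110 ⊕ 0b01101110 ⊕ 0b10011100 = 0b11110100.
P'[4]: 0b11111100 ⊕ 0b01011101 ⊕ 0b11011100 = 0b01111101.
P'[5]: 0b10101001 ⊕ 0b01110011 ⊕ 0b01001001 = 0b10010011.
P'[6]: 0b00001011 ⊕ 0b00011000 ⊕ 0b00101100 = 0b00111111.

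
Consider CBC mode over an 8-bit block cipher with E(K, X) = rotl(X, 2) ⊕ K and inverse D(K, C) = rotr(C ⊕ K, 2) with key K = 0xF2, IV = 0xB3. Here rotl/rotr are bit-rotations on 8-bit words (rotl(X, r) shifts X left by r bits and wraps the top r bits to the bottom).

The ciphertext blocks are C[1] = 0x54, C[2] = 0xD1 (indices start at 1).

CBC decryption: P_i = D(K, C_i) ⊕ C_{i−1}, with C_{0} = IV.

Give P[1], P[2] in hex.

P[1]: D(K, 0x54) = 0xA9; 0xA9 ⊕ 0xB3 = 0x1A.
P[2]: D(K, 0xD1) = 0xC8; 0xC8 ⊕ 0x54 = 0x9C.

P[1] = 0x1A, P[2] = 0x9C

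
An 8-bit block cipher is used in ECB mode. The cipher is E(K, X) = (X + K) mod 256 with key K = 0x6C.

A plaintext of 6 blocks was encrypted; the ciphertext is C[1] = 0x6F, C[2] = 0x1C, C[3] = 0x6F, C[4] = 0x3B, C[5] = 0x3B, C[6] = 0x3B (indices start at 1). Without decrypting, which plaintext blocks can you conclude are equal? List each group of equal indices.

P[1] = P[3]; P[4] = P[5] = P[6]

ECB encrypts each block independently with the same key, so equal ciphertext blocks imply equal plaintext blocks.
C[1] = C[3] = 0x6F, so P[1] = P[3].
C[4] = C[5] = C[6] = 0x3B, so P[4] = P[5] = P[6].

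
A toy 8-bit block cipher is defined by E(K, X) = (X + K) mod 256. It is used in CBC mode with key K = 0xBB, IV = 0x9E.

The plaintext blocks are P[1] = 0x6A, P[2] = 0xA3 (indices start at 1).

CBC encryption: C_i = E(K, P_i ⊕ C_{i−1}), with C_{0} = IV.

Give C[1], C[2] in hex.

C[1]: P[1] ⊕ 0x9E = 0xF4; E(K, 0xF4) = 0xAF.
C[2]: P[2] ⊕ 0xAF = 0x0C; E(K, 0x0C) = 0xC7.

C[1] = 0xAF, C[2] = 0xC7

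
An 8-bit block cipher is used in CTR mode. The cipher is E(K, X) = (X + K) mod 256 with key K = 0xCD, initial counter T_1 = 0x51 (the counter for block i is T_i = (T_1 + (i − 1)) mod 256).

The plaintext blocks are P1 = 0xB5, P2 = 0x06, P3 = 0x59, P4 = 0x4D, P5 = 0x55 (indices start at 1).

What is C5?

C5 = 0x77

CTR encryption: S_i = E(K, T_i) where T_i is the counter for block i; C_i = P_i ⊕ S_i.
C1: T = 0x51, S = E(K, T) = 0x1E; 0xB5 ⊕ 0x1E = 0xAB.
C2: T = 0x52, S = E(K, T) = 0x1F; 0x06 ⊕ 0x1F = 0x19.
C3: T = 0x53, S = E(K, T) = 0x20; 0x59 ⊕ 0x20 = 0x79.
C4: T = 0x54, S = E(K, T) = 0x21; 0x4D ⊕ 0x21 = 0x6C.
C5: T = 0x55, S = E(K, T) = 0x22; 0x55 ⊕ 0x22 = 0x77.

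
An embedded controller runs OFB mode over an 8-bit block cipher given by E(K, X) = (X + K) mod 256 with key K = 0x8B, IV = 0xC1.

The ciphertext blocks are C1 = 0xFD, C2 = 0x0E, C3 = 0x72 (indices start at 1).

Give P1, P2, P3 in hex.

P1 = 0xB1, P2 = 0xD9, P3 = 0x10

OFB decryption: S_i = E(K, S_{i−1}) with S_{0} = IV; P_i = C_i ⊕ S_i.
P1: S = E(K, 0xC1) = 0x4C; 0xFD ⊕ 0x4C = 0xB1.
P2: S = E(K, 0x4C) = 0xD7; 0x0E ⊕ 0xD7 = 0xD9.
P3: S = E(K, 0xD7) = 0x62; 0x72 ⊕ 0x62 = 0x10.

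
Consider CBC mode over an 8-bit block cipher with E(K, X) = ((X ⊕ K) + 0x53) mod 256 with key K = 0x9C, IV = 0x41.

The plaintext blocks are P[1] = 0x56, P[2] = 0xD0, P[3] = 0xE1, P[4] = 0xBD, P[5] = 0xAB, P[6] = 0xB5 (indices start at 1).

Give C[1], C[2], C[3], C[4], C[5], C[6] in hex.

C[1] = 0xDE, C[2] = 0xE5, C[3] = 0xEB, C[4] = 0x1D, C[5] = 0x7D, C[6] = 0xA7

CBC encryption: C_i = E(K, P_i ⊕ C_{i−1}), with C_{0} = IV.
C[1]: P[1] ⊕ 0x41 = 0x17; E(K, 0x17) = 0xDE.
C[2]: P[2] ⊕ 0xDE = 0x0E; E(K, 0x0E) = 0xE5.
C[3]: P[3] ⊕ 0xE5 = 0x04; E(K, 0x04) = 0xEB.
C[4]: P[4] ⊕ 0xEB = 0x56; E(K, 0x56) = 0x1D.
C[5]: P[5] ⊕ 0x1D = 0xB6; E(K, 0xB6) = 0x7D.
C[6]: P[6] ⊕ 0x7D = 0xC8; E(K, 0xC8) = 0xA7.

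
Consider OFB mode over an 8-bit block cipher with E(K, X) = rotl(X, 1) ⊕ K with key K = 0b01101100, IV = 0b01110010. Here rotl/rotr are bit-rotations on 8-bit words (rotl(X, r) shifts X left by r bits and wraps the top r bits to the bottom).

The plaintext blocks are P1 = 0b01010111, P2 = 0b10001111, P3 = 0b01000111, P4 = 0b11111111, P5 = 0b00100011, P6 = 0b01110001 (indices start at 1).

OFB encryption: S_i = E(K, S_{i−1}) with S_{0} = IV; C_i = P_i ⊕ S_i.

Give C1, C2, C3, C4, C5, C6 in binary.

C1 = 0b11011111, C2 = 0b11110010, C3 = 0b11010001, C4 = 0b10111110, C5 = 0b11001101, C6 = 0b11000000

C1: S = E(K, 0b01110010) = 0b10001000; 0b01010111 ⊕ 0b10001000 = 0b11011111.
C2: S = E(K, 0b10001000) = 0b01111101; 0b10001111 ⊕ 0b01111101 = 0b11110010.
C3: S = E(K, 0b01111101) = 0b10010110; 0b01000111 ⊕ 0b10010110 = 0b11010001.
C4: S = E(K, 0b10010110) = 0b01000001; 0b11111111 ⊕ 0b01000001 = 0b10111110.
C5: S = E(K, 0b01000001) = 0b11101110; 0b00100011 ⊕ 0b11101110 = 0b11001101.
C6: S = E(K, 0b11101110) = 0b10110001; 0b01110001 ⊕ 0b10110001 = 0b11000000.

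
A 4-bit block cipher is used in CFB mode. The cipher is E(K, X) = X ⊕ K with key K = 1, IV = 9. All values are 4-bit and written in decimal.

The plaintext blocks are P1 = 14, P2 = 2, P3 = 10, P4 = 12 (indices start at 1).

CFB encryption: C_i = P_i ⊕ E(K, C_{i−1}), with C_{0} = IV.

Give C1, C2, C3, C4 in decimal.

C1: E(K, 9) = 8; 14 ⊕ 8 = 6.
C2: E(K, 6) = 7; 2 ⊕ 7 = 5.
C3: E(K, 5) = 4; 10 ⊕ 4 = 14.
C4: E(K, 14) = 15; 12 ⊕ 15 = 3.

C1 = 6, C2 = 5, C3 = 14, C4 = 3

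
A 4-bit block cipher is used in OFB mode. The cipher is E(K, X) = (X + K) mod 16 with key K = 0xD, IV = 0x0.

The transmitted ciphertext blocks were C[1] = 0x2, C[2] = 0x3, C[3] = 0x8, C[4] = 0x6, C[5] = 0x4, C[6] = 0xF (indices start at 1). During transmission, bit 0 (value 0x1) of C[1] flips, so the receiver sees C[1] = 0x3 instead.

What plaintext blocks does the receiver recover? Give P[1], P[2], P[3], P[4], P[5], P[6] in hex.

P[1] = 0xE, P[2] = 0x9, P[3] = 0xF, P[4] = 0x2, P[5] = 0x5, P[6] = 0x1

OFB decryption: S_i = E(K, S_{i−1}) with S_{0} = IV; P_i = C_i ⊕ S_i.
Only C[1] changed, to 0x3. In OFB, a change in C_i flips the same bit in P_i only; the keystream is unaffected. Decrypting the received ciphertext:
P[1]: S = E(K, 0x0) = 0xD; 0x3 ⊕ 0xD = 0xE.
P[2]: S = E(K, 0xD) = 0xA; 0x3 ⊕ 0xA = 0x9.
P[3]: S = E(K, 0xA) = 0x7; 0x8 ⊕ 0x7 = 0xF.
P[4]: S = E(K, 0x7) = 0x4; 0x6 ⊕ 0x4 = 0x2.
P[5]: S = E(K, 0x4) = 0x1; 0x4 ⊕ 0x1 = 0x5.
P[6]: S = E(K, 0x1) = 0xE; 0xF ⊕ 0xE = 0x1.
Blocks that differ from the original plaintext: P[1].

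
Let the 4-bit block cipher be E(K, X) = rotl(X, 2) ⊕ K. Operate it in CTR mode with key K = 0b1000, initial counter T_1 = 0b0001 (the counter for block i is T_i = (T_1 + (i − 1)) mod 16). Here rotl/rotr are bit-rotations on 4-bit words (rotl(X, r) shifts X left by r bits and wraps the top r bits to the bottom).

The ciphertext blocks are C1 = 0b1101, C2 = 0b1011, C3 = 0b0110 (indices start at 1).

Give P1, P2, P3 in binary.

P1 = 0b0001, P2 = 0b1011, P3 = 0b0010

CTR decryption: S_i = E(K, T_i) where T_i is the counter for block i; P_i = C_i ⊕ S_i.
P1: T = 0b0001, S = E(K, T) = 0b1100; 0b1101 ⊕ 0b1100 = 0b0001.
P2: T = 0b0010, S = E(K, T) = 0b0000; 0b1011 ⊕ 0b0000 = 0b1011.
P3: T = 0b0011, S = E(K, T) = 0b0100; 0b0110 ⊕ 0b0100 = 0b0010.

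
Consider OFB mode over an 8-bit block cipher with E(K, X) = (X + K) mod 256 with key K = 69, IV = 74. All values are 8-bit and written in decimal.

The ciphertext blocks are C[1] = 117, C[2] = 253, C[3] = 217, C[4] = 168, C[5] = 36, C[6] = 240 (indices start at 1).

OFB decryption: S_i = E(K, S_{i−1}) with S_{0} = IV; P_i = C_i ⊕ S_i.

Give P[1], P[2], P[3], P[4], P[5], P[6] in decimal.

P[1] = 250, P[2] = 41, P[3] = 192, P[4] = 246, P[5] = 135, P[6] = 24

P[1]: S = E(K, 74) = 143; 117 ⊕ 143 = 250.
P[2]: S = E(K, 143) = 212; 253 ⊕ 212 = 41.
P[3]: S = E(K, 212) = 25; 217 ⊕ 25 = 192.
P[4]: S = E(K, 25) = 94; 168 ⊕ 94 = 246.
P[5]: S = E(K, 94) = 163; 36 ⊕ 163 = 135.
P[6]: S = E(K, 163) = 232; 240 ⊕ 232 = 24.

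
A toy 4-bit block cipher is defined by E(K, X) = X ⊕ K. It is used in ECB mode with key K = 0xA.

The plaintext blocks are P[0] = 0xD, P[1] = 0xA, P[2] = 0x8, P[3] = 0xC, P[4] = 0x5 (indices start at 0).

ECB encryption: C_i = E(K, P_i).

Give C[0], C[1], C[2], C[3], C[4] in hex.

C[0] = 0x7, C[1] = 0x0, C[2] = 0x2, C[3] = 0x6, C[4] = 0xF

C[0]: E(K, 0xD) = 0x7.
C[1]: E(K, 0xA) = 0x0.
C[2]: E(K, 0x8) = 0x2.
C[3]: E(K, 0xC) = 0x6.
C[4]: E(K, 0x5) = 0xF.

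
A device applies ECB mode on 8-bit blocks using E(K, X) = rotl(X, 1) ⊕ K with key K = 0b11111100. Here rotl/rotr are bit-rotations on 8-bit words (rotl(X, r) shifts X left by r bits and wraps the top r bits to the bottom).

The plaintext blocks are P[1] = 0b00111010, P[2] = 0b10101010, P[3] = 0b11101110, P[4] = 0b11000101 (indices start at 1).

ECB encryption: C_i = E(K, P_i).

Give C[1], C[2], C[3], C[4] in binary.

C[1]: E(K, 0b00111010) = 0b10001000.
C[2]: E(K, 0b10101010) = 0b10101001.
C[3]: E(K, 0b11101110) = 0b00100001.
C[4]: E(K, 0b11000101) = 0b01110111.

C[1] = 0b10001000, C[2] = 0b10101001, C[3] = 0b00100001, C[4] = 0b01110111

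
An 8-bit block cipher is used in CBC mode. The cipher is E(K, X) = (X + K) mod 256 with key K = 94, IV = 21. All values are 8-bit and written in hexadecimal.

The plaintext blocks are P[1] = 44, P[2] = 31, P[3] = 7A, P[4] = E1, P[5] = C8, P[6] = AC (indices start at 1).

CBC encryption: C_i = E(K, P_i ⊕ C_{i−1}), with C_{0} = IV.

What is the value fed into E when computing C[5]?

27

C[1]: P[1] ⊕ 21 = 65; E(K, 65) = F9.
C[2]: P[2] ⊕ F9 = C8; E(K, C8) = 5C.
C[3]: P[3] ⊕ 5C = 26; E(K, 26) = BA.
C[4]: P[4] ⊕ BA = 5B; E(K, 5B) = EF.
C[5]: P[5] ⊕ EF = 27; E(K, 27) = BB.
So the input to E for block [5] is 27.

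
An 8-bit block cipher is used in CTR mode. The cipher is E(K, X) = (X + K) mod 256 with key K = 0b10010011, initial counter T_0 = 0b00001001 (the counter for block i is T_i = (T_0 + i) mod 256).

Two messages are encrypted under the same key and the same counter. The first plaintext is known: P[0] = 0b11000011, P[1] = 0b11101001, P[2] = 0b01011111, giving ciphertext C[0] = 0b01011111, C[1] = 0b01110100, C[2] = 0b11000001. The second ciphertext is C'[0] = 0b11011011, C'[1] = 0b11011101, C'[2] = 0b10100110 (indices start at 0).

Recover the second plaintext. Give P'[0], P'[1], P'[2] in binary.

P'[0] = 0b01000111, P'[1] = 0b01000000, P'[2] = 0b00111000

In CTR with a reused counter, both messages share the same keystream S_i, so C_i ⊕ C'_i = P_i ⊕ P'_i and thus P'_i = P_i ⊕ C_i ⊕ C'_i.
P'[0]: 0b11000011 ⊕ 0b01011111 ⊕ 0b11011011 = 0b01000111.
P'[1]: 0b11101001 ⊕ 0b01110100 ⊕ 0b11011101 = 0b01000000.
P'[2]: 0b01011111 ⊕ 0b11000001 ⊕ 0b10100110 = 0b00111000.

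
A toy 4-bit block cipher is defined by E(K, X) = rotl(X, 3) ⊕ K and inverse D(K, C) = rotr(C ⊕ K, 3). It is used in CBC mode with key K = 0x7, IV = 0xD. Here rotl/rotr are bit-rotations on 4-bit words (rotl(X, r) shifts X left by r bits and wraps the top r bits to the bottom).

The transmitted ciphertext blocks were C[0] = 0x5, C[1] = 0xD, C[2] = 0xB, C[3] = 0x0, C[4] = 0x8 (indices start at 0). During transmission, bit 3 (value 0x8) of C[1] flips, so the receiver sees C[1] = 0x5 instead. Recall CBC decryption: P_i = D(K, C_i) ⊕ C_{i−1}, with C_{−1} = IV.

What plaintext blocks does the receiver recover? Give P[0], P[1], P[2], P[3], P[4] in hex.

P[0] = 0x9, P[1] = 0x1, P[2] = 0xC, P[3] = 0x5, P[4] = 0xF

Only C[1] changed, to 0x5. In CBC, a change in C_i garbles P_i and flips the same bit in P_{i+1}. Decrypting the received ciphertext:
P[0]: D(K, 0x5) = 0x4; 0x4 ⊕ 0xD = 0x9.
P[1]: D(K, 0x5) = 0x4; 0x4 ⊕ 0x5 = 0x1.
P[2]: D(K, 0xB) = 0x9; 0x9 ⊕ 0x5 = 0xC.
P[3]: D(K, 0x0) = 0xE; 0xE ⊕ 0xB = 0x5.
P[4]: D(K, 0x8) = 0xF; 0xF ⊕ 0x0 = 0xF.
Blocks that differ from the original plaintext: P[1], P[2].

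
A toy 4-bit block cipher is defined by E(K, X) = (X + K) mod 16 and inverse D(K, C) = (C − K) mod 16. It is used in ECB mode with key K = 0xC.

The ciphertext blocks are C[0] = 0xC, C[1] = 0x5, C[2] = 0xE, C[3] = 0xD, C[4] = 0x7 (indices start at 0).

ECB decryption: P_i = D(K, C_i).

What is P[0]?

P[0] = 0x0

P[0]: D(K, 0xC) = 0x0.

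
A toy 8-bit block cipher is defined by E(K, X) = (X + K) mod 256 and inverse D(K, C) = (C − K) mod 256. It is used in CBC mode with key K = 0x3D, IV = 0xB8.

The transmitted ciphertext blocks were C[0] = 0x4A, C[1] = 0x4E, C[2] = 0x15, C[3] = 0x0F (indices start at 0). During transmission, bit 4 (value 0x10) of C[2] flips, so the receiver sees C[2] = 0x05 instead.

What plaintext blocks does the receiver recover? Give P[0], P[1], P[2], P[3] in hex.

P[0] = 0xB5, P[1] = 0x5B, P[2] = 0x86, P[3] = 0xD7

CBC decryption: P_i = D(K, C_i) ⊕ C_{i−1}, with C_{−1} = IV.
Only C[2] changed, to 0x05. In CBC, a change in C_i garbles P_i and flips the same bit in P_{i+1}. Decrypting the received ciphertext:
P[0]: D(K, 0x4A) = 0x0D; 0x0D ⊕ 0xB8 = 0xB5.
P[1]: D(K, 0x4E) = 0x11; 0x11 ⊕ 0x4A = 0x5B.
P[2]: D(K, 0x05) = 0xC8; 0xC8 ⊕ 0x4E = 0x86.
P[3]: D(K, 0x0F) = 0xD2; 0xD2 ⊕ 0x05 = 0xD7.
Blocks that differ from the original plaintext: P[2], P[3].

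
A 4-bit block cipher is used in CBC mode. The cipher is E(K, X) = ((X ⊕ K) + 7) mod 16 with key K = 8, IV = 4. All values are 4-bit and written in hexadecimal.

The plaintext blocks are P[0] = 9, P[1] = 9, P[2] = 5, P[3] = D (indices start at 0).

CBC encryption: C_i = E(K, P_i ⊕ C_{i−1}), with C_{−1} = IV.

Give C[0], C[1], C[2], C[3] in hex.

C[0] = C, C[1] = 4, C[2] = 0, C[3] = C

C[0]: P[0] ⊕ 4 = D; E(K, D) = C.
C[1]: P[1] ⊕ C = 5; E(K, 5) = 4.
C[2]: P[2] ⊕ 4 = 1; E(K, 1) = 0.
C[3]: P[3] ⊕ 0 = D; E(K, D) = C.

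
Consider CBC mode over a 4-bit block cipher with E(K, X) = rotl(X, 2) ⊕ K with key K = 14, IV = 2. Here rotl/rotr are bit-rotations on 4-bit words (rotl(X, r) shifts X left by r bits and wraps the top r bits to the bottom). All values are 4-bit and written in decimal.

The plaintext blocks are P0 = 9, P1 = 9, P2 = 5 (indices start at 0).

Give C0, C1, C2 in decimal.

C0 = 0, C1 = 8, C2 = 9

CBC encryption: C_i = E(K, P_i ⊕ C_{i−1}), with C_{−1} = IV.
C0: P0 ⊕ 2 = 11; E(K, 11) = 0.
C1: P1 ⊕ 0 = 9; E(K, 9) = 8.
C2: P2 ⊕ 8 = 13; E(K, 13) = 9.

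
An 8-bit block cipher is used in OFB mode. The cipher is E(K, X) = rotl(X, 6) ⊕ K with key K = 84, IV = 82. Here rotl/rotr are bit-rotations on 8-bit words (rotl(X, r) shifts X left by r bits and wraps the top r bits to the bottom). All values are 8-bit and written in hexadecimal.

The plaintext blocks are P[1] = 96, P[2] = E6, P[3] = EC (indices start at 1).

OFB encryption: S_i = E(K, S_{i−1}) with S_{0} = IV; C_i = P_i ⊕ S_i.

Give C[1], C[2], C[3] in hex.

C[1] = B2, C[2] = 6B, C[3] = 0B

C[1]: S = E(K, 82) = 24; 96 ⊕ 24 = B2.
C[2]: S = E(K, 24) = 8D; E6 ⊕ 8D = 6B.
C[3]: S = E(K, 8D) = E7; EC ⊕ E7 = 0B.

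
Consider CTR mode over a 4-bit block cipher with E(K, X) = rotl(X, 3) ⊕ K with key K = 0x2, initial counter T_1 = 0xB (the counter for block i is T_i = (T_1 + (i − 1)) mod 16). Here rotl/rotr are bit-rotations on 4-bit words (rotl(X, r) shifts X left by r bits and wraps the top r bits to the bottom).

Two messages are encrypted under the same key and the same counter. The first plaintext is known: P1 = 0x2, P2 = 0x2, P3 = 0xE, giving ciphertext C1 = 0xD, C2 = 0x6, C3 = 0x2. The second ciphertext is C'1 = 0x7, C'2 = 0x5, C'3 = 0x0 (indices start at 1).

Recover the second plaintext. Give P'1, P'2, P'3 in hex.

P'1 = 0x8, P'2 = 0x1, P'3 = 0xC

In CTR with a reused counter, both messages share the same keystream S_i, so C_i ⊕ C'_i = P_i ⊕ P'_i and thus P'_i = P_i ⊕ C_i ⊕ C'_i.
P'1: 0x2 ⊕ 0xD ⊕ 0x7 = 0x8.
P'2: 0x2 ⊕ 0x6 ⊕ 0x5 = 0x1.
P'3: 0xE ⊕ 0x2 ⊕ 0x0 = 0xC.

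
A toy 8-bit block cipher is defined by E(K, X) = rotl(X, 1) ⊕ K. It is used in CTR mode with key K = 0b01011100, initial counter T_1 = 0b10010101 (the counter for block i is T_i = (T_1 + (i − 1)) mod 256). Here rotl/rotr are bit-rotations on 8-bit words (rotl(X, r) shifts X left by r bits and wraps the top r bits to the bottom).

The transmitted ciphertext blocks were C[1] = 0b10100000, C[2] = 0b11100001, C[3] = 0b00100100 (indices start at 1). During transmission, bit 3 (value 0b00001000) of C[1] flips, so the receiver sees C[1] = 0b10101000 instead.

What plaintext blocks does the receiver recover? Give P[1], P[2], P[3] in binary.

P[1] = 0b11011111, P[2] = 0b10010000, P[3] = 0b01010111

CTR decryption: S_i = E(K, T_i) where T_i is the counter for block i; P_i = C_i ⊕ S_i.
Only C[1] changed, to 0b10101000. In CTR, a change in C_i flips the same bit in P_i only; the keystream is unaffected. Decrypting the received ciphertext:
P[1]: T = 0b10010101, S = E(K, T) = 0b01110111; 0b10101000 ⊕ 0b01110111 = 0b11011111.
P[2]: T = 0b10010110, S = E(K, T) = 0b01110001; 0b11100001 ⊕ 0b01110001 = 0b10010000.
P[3]: T = 0b10010111, S = E(K, T) = 0b01110011; 0b00100100 ⊕ 0b01110011 = 0b01010111.
Blocks that differ from the original plaintext: P[1].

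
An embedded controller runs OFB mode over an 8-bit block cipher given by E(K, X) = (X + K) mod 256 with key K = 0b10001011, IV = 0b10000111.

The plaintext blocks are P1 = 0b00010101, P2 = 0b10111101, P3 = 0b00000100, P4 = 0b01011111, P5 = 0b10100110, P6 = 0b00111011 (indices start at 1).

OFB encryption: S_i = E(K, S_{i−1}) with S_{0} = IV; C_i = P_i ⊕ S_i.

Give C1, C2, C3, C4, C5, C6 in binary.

C1 = 0b00000111, C2 = 0b00100000, C3 = 0b00101100, C4 = 0b11101100, C5 = 0b10011000, C6 = 0b11110010

C1: S = E(K, 0b10000111) = 0b00010010; 0b00010101 ⊕ 0b00010010 = 0b00000111.
C2: S = E(K, 0b00010010) = 0b10011101; 0b10111101 ⊕ 0b10011101 = 0b00100000.
C3: S = E(K, 0b10011101) = 0b00101000; 0b00000100 ⊕ 0b00101000 = 0b00101100.
C4: S = E(K, 0b00101000) = 0b10110011; 0b01011111 ⊕ 0b10110011 = 0b11101100.
C5: S = E(K, 0b10110011) = 0b00111110; 0b10100110 ⊕ 0b00111110 = 0b10011000.
C6: S = E(K, 0b00111110) = 0b11001001; 0b00111011 ⊕ 0b11001001 = 0b11110010.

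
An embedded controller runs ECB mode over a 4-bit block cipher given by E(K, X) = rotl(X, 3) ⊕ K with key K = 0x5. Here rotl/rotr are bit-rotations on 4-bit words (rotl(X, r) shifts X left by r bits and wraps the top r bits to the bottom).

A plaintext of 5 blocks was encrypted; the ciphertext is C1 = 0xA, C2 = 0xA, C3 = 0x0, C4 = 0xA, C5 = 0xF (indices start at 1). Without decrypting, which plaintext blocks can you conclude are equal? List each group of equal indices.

P1 = P2 = P4

ECB encrypts each block independently with the same key, so equal ciphertext blocks imply equal plaintext blocks.
C1 = C2 = C4 = 0xA, so P1 = P2 = P4.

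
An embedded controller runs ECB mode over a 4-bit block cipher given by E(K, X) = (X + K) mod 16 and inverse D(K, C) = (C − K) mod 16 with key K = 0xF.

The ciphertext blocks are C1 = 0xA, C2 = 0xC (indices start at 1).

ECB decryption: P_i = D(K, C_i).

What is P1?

P1: D(K, 0xA) = 0xB.

P1 = 0xB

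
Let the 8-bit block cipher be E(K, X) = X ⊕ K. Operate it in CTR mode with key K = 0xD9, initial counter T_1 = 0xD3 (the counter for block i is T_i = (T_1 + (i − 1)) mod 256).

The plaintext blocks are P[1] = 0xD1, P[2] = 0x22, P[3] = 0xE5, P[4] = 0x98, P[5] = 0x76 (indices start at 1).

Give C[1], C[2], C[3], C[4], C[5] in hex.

CTR encryption: S_i = E(K, T_i) where T_i is the counter for block i; C_i = P_i ⊕ S_i.
C[1]: T = 0xD3, S = E(K, T) = 0x0A; 0xD1 ⊕ 0x0A = 0xDB.
C[2]: T = 0xD4, S = E(K, T) = 0x0D; 0x22 ⊕ 0x0D = 0x2F.
C[3]: T = 0xD5, S = E(K, T) = 0x0C; 0xE5 ⊕ 0x0C = 0xE9.
C[4]: T = 0xD6, S = E(K, T) = 0x0F; 0x98 ⊕ 0x0F = 0x97.
C[5]: T = 0xD7, S = E(K, T) = 0x0E; 0x76 ⊕ 0x0E = 0x78.

C[1] = 0xDB, C[2] = 0x2F, C[3] = 0xE9, C[4] = 0x97, C[5] = 0x78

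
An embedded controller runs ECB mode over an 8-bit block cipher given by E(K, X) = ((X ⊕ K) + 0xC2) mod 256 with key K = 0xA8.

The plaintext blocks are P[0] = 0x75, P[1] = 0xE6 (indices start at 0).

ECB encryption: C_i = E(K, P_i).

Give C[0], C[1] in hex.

C[0]: E(K, 0x75) = 0x9F.
C[1]: E(K, 0xE6) = 0x10.

C[0] = 0x9F, C[1] = 0x10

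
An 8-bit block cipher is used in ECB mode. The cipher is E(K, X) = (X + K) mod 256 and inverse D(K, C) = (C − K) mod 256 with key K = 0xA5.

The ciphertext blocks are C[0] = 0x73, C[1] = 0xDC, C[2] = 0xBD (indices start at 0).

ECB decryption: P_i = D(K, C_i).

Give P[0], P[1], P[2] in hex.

P[0]: D(K, 0x73) = 0xCE.
P[1]: D(K, 0xDC) = 0x37.
P[2]: D(K, 0xBD) = 0x18.

P[0] = 0xCE, P[1] = 0x37, P[2] = 0x18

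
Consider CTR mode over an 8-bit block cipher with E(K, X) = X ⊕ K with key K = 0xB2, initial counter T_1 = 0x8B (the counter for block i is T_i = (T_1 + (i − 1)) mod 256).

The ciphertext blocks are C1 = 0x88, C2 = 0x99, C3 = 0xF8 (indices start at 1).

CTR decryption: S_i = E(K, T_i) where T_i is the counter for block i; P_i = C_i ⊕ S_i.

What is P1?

P1: T = 0x8B, S = E(K, T) = 0x39; 0x88 ⊕ 0x39 = 0xB1.

P1 = 0xB1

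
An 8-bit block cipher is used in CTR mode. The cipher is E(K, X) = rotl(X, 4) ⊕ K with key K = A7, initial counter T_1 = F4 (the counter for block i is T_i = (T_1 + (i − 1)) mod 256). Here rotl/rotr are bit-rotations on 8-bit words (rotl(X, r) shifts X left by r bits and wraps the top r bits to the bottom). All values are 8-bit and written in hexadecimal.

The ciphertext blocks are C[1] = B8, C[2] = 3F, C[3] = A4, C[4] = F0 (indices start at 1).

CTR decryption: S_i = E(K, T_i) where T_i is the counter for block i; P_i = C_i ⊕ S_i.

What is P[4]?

P[4] = 28

P[4]: T = F7, S = E(K, T) = D8; F0 ⊕ D8 = 28.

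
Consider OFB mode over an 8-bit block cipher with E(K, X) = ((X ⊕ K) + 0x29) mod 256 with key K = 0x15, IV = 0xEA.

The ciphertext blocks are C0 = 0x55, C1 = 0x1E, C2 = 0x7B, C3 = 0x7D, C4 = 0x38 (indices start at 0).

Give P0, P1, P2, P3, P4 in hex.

OFB decryption: S_i = E(K, S_{i−1}) with S_{−1} = IV; P_i = C_i ⊕ S_i.
P0: S = E(K, 0xEA) = 0x28; 0x55 ⊕ 0x28 = 0x7D.
P1: S = E(K, 0x28) = 0x66; 0x1E ⊕ 0x66 = 0x78.
P2: S = E(K, 0x66) = 0x9C; 0x7B ⊕ 0x9C = 0xE7.
P3: S = E(K, 0x9C) = 0xB2; 0x7D ⊕ 0xB2 = 0xCF.
P4: S = E(K, 0xB2) = 0xD0; 0x38 ⊕ 0xD0 = 0xE8.

P0 = 0x7D, P1 = 0x78, P2 = 0xE7, P3 = 0xCF, P4 = 0xE8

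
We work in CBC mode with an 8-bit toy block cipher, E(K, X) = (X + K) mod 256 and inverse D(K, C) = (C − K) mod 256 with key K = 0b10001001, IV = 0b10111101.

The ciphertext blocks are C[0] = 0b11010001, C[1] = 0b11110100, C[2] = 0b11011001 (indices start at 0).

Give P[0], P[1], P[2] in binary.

CBC decryption: P_i = D(K, C_i) ⊕ C_{i−1}, with C_{−1} = IV.
P[0]: D(K, 0b11010001) = 0b01001000; 0b01001000 ⊕ 0b10111101 = 0b11110101.
P[1]: D(K, 0b11110100) = 0b01101011; 0b01101011 ⊕ 0b11010001 = 0b10111010.
P[2]: D(K, 0b11011001) = 0b01010000; 0b01010000 ⊕ 0b11110100 = 0b10100100.

P[0] = 0b11110101, P[1] = 0b10111010, P[2] = 0b10100100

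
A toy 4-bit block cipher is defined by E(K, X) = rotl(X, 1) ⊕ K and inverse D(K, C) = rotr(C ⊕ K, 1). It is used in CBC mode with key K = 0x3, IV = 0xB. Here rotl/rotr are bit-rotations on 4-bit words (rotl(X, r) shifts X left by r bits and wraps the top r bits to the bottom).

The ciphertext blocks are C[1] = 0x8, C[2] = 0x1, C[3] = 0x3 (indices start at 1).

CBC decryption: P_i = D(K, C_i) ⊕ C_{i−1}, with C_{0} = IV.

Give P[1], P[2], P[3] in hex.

P[1] = 0x6, P[2] = 0x9, P[3] = 0x1

P[1]: D(K, 0x8) = 0xD; 0xD ⊕ 0xB = 0x6.
P[2]: D(K, 0x1) = 0x1; 0x1 ⊕ 0x8 = 0x9.
P[3]: D(K, 0x3) = 0x0; 0x0 ⊕ 0x1 = 0x1.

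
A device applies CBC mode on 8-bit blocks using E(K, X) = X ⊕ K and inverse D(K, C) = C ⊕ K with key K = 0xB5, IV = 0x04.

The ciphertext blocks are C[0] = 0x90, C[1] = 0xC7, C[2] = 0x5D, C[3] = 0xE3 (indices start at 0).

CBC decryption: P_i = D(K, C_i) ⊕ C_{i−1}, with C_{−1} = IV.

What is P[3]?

P[3]: D(K, 0xE3) = 0x56; 0x56 ⊕ 0x5D = 0x0B.

P[3] = 0x0B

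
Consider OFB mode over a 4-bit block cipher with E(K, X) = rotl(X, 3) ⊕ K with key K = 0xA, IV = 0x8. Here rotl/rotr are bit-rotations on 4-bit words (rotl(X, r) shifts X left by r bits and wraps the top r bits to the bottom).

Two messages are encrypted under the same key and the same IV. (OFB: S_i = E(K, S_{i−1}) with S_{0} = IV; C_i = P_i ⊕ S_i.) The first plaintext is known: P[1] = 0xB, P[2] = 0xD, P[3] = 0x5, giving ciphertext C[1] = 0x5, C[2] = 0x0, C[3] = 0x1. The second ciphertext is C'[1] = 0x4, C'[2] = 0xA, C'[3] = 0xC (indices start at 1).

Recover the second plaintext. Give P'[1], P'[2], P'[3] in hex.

In OFB with a reused IV, both messages share the same keystream S_i, so C_i ⊕ C'_i = P_i ⊕ P'_i and thus P'_i = P_i ⊕ C_i ⊕ C'_i.
P'[1]: 0xB ⊕ 0x5 ⊕ 0x4 = 0xA.
P'[2]: 0xD ⊕ 0x0 ⊕ 0xA = 0x7.
P'[3]: 0x5 ⊕ 0x1 ⊕ 0xC = 0x8.

P'[1] = 0xA, P'[2] = 0x7, P'[3] = 0x8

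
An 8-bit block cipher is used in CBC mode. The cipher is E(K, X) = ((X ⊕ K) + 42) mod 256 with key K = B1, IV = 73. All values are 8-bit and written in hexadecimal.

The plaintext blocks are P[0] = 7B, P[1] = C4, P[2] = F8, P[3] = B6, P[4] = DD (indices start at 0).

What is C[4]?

CBC encryption: C_i = E(K, P_i ⊕ C_{i−1}), with C_{−1} = IV.
C[0]: P[0] ⊕ 73 = 08; E(K, 08) = FB.
C[1]: P[1] ⊕ FB = 3F; E(K, 3F) = D0.
C[2]: P[2] ⊕ D0 = 28; E(K, 28) = DB.
C[3]: P[3] ⊕ DB = 6D; E(K, 6D) = 1E.
C[4]: P[4] ⊕ 1E = C3; E(K, C3) = B4.

C[4] = B4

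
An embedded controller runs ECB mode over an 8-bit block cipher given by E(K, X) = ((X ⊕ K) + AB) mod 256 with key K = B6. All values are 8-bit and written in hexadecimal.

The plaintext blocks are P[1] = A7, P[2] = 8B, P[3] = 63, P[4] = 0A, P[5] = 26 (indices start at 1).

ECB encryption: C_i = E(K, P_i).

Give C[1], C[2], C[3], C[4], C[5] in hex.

C[1] = BC, C[2] = E8, C[3] = 80, C[4] = 67, C[5] = 3B

C[1]: E(K, A7) = BC.
C[2]: E(K, 8B) = E8.
C[3]: E(K, 63) = 80.
C[4]: E(K, 0A) = 67.
C[5]: E(K, 26) = 3B.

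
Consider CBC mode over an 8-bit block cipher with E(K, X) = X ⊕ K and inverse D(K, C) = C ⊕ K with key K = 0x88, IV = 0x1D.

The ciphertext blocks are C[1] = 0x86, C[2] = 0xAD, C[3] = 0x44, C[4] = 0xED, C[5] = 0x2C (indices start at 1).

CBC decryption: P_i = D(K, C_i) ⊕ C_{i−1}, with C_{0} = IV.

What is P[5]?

P[5]: D(K, 0x2C) = 0xA4; 0xA4 ⊕ 0xED = 0x49.

P[5] = 0x49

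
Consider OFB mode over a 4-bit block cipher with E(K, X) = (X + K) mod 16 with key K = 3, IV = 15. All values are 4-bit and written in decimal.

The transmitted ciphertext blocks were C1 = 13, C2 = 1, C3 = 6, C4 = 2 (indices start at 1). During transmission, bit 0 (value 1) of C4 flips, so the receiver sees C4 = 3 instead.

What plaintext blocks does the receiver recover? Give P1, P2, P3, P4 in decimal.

OFB decryption: S_i = E(K, S_{i−1}) with S_{0} = IV; P_i = C_i ⊕ S_i.
Only C4 changed, to 3. In OFB, a change in C_i flips the same bit in P_i only; the keystream is unaffected. Decrypting the received ciphertext:
P1: S = E(K, 15) = 2; 13 ⊕ 2 = 15.
P2: S = E(K, 2) = 5; 1 ⊕ 5 = 4.
P3: S = E(K, 5) = 8; 6 ⊕ 8 = 14.
P4: S = E(K, 8) = 11; 3 ⊕ 11 = 8.
Blocks that differ from the original plaintext: P4.

P1 = 15, P2 = 4, P3 = 14, P4 = 8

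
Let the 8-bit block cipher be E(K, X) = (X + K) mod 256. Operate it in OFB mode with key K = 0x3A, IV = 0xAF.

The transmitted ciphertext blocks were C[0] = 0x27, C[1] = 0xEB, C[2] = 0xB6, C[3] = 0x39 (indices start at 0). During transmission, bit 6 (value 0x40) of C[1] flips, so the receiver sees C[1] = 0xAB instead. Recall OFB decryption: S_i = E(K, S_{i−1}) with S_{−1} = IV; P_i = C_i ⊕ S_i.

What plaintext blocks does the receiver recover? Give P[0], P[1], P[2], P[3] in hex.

P[0] = 0xCE, P[1] = 0x88, P[2] = 0xEB, P[3] = 0xAE

Only C[1] changed, to 0xAB. In OFB, a change in C_i flips the same bit in P_i only; the keystream is unaffected. Decrypting the received ciphertext:
P[0]: S = E(K, 0xAF) = 0xE9; 0x27 ⊕ 0xE9 = 0xCE.
P[1]: S = E(K, 0xE9) = 0x23; 0xAB ⊕ 0x23 = 0x88.
P[2]: S = E(K, 0x23) = 0x5D; 0xB6 ⊕ 0x5D = 0xEB.
P[3]: S = E(K, 0x5D) = 0x97; 0x39 ⊕ 0x97 = 0xAE.
Blocks that differ from the original plaintext: P[1].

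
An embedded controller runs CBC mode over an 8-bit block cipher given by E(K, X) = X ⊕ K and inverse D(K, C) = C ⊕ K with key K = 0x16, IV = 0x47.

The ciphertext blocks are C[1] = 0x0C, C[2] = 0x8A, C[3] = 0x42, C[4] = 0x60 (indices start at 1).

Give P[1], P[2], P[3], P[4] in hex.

P[1] = 0x5D, P[2] = 0x90, P[3] = 0xDE, P[4] = 0x34

CBC decryption: P_i = D(K, C_i) ⊕ C_{i−1}, with C_{0} = IV.
P[1]: D(K, 0x0C) = 0x1A; 0x1A ⊕ 0x47 = 0x5D.
P[2]: D(K, 0x8A) = 0x9C; 0x9C ⊕ 0x0C = 0x90.
P[3]: D(K, 0x42) = 0x54; 0x54 ⊕ 0x8A = 0xDE.
P[4]: D(K, 0x60) = 0x76; 0x76 ⊕ 0x42 = 0x34.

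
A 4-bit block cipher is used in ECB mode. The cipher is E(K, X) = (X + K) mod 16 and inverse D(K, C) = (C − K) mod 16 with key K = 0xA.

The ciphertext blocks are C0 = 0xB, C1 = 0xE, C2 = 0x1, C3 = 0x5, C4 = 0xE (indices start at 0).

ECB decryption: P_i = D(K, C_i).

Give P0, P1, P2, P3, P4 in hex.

P0 = 0x1, P1 = 0x4, P2 = 0x7, P3 = 0xB, P4 = 0x4

P0: D(K, 0xB) = 0x1.
P1: D(K, 0xE) = 0x4.
P2: D(K, 0x1) = 0x7.
P3: D(K, 0x5) = 0xB.
P4: D(K, 0xE) = 0x4.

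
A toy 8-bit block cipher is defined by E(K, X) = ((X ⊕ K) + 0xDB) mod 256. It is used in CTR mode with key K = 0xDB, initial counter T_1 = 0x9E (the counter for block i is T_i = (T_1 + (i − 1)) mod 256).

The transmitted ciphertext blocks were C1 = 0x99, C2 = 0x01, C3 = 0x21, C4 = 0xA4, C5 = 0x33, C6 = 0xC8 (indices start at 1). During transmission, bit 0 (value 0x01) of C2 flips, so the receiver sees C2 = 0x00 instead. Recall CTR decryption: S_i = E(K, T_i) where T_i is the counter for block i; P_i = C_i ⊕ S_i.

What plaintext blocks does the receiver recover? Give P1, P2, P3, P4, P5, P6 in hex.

P1 = 0xB9, P2 = 0x1F, P3 = 0x77, P4 = 0xF1, P5 = 0x67, P6 = 0x9B

Only C2 changed, to 0x00. In CTR, a change in C_i flips the same bit in P_i only; the keystream is unaffected. Decrypting the received ciphertext:
P1: T = 0x9E, S = E(K, T) = 0x20; 0x99 ⊕ 0x20 = 0xB9.
P2: T = 0x9F, S = E(K, T) = 0x1F; 0x00 ⊕ 0x1F = 0x1F.
P3: T = 0xA0, S = E(K, T) = 0x56; 0x21 ⊕ 0x56 = 0x77.
P4: T = 0xA1, S = E(K, T) = 0x55; 0xA4 ⊕ 0x55 = 0xF1.
P5: T = 0xA2, S = E(K, T) = 0x54; 0x33 ⊕ 0x54 = 0x67.
P6: T = 0xA3, S = E(K, T) = 0x53; 0xC8 ⊕ 0x53 = 0x9B.
Blocks that differ from the original plaintext: P2.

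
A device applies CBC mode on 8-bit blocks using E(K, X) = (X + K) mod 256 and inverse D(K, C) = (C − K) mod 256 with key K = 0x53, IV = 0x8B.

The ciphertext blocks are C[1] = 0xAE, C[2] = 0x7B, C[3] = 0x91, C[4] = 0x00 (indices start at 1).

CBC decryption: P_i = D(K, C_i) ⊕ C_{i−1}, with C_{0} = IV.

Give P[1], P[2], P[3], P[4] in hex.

P[1] = 0xD0, P[2] = 0x86, P[3] = 0x45, P[4] = 0x3C

P[1]: D(K, 0xAE) = 0x5B; 0x5B ⊕ 0x8B = 0xD0.
P[2]: D(K, 0x7B) = 0x28; 0x28 ⊕ 0xAE = 0x86.
P[3]: D(K, 0x91) = 0x3E; 0x3E ⊕ 0x7B = 0x45.
P[4]: D(K, 0x00) = 0xAD; 0xAD ⊕ 0x91 = 0x3C.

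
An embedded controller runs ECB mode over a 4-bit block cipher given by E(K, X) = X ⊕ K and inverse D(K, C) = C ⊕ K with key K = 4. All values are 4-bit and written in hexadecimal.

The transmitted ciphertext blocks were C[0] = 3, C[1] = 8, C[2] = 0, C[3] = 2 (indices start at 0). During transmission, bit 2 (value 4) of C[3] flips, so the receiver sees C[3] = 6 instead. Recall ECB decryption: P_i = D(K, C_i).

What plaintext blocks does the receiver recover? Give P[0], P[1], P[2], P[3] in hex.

Only C[3] changed, to 6. In ECB, a change in C_i affects only P_i. Decrypting the received ciphertext:
P[0]: D(K, 3) = 7.
P[1]: D(K, 8) = C.
P[2]: D(K, 0) = 4.
P[3]: D(K, 6) = 2.
Blocks that differ from the original plaintext: P[3].

P[0] = 7, P[1] = C, P[2] = 4, P[3] = 2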